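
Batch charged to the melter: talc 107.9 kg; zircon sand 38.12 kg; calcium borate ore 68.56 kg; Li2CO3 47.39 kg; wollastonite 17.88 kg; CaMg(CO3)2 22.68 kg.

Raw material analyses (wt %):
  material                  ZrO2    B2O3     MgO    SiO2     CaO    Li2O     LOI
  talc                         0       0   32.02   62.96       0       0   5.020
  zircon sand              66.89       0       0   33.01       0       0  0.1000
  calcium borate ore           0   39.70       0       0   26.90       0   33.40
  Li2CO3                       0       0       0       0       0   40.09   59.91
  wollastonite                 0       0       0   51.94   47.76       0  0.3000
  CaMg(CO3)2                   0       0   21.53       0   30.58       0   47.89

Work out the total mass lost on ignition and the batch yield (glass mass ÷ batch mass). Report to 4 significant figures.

LOI loss = 67.66 kg; glass = 234.9 kg; yield = 77.64%

The whole derivation holds exact precision at all times — intermediates appear, rounded to 4 significant figures, when written out — exactly one rounding is applied to every reported value; derived quantities (the yield, the totals, ignition loss, six oxide percentages, net glass mass) are rebuilt in full float precision from the batch weights for 234.9 kg of glass exactly as printed in the problem or answer text.
LOI of each material in turn:
  talc: 107.9 × 0.05020 = 5.417 kg
  zircon sand: 38.12 × 0.001000 = 0.03812 kg
  calcium borate ore: 68.56 × 0.3340 = 22.90 kg
  Li2CO3: 47.39 × 0.5991 = 28.39 kg
  wollastonite: 17.88 × 0.003000 = 0.05364 kg
  CaMg(CO3)2: 22.68 × 0.4789 = 10.86 kg
Total LOI = 67.66 kg
Glass = batch − LOI = 302.5 − 67.66 = 234.9 kg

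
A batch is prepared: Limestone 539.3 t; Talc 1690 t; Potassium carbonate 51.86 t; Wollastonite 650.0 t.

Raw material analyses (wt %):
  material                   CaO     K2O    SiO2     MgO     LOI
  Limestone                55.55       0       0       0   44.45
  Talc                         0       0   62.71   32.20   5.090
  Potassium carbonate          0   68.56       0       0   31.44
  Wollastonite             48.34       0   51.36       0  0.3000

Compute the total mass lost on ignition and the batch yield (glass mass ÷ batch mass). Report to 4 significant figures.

LOI loss = 344.0 t; glass = 2587 t; yield = 88.26%

Exact precision is carried at every stage; values along the way are printed with 4-significant-figure rounding within the worked lines. Every reported figure is rounded once only. All derived quantities are recomputed from the weighed amounts per 2587 t of glass at exact precision (glass mass, the yield, ignition loss, the totals, the four compositions) as they appear in the problem or answer text.
Ignition loss by material:
  Limestone: 539.3 × 0.4445 = 239.7 t
  Talc: 1690 × 0.05090 = 86.02 t
  Potassium carbonate: 51.86 × 0.3144 = 16.30 t
  Wollastonite: 650.0 × 0.003000 = 1.950 t
Total LOI = 344.0 t
Glass = batch − LOI = 2931 − 344.0 = 2587 t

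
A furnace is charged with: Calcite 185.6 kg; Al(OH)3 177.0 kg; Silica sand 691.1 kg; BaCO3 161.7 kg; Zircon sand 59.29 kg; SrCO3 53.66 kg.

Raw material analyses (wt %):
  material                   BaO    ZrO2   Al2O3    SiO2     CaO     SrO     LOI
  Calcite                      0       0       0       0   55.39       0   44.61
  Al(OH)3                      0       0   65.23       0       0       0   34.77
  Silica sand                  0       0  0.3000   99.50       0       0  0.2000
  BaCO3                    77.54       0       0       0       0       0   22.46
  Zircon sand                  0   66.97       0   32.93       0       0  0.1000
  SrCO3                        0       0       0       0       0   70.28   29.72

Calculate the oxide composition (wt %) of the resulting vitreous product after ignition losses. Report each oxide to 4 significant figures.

In-progress results are printed with 4-significant-digit rounding at each printed step — the working math holds full precision through the solve; every reported value includes exactly one rounding. All derived quantities (the totals, yield, LOI, glass mass, the six compositions) are rebuilt at exact precision from the weighed amounts at 1130 kg of glass as set out in the question or the answer.
Per-oxide mass from batch:
  BaO: 161.7·0.7754 = 125.4 kg
  ZrO2: 59.29·0.6697 = 39.71 kg
  Al2O3: 177.0·0.6523 + 691.1·0.003000 = 117.5 kg
  SiO2: 691.1·0.9950 + 59.29·0.3293 = 707.2 kg
  CaO: 185.6·0.5539 = 102.8 kg
  SrO: 53.66·0.7028 = 37.71 kg
LOI: 185.6·0.4461 + 177.0·0.3477 + 691.1·0.002000 + 161.7·0.2246 + 59.29·0.001000 + 53.66·0.2972 = 198.0 kg
Net of LOI, the glass mass = 1328 − 198.0 = 1130 kg (consistent with Σ oxide mass)
each oxide over glass, ×100, is wt %

Glass mass = 1130 kg (batch 1328 − LOI 198.0).
Composition: BaO 11.09%, ZrO2 3.513%, Al2O3 10.40%, SiO2 62.56%, CaO 9.095%, SrO 3.336%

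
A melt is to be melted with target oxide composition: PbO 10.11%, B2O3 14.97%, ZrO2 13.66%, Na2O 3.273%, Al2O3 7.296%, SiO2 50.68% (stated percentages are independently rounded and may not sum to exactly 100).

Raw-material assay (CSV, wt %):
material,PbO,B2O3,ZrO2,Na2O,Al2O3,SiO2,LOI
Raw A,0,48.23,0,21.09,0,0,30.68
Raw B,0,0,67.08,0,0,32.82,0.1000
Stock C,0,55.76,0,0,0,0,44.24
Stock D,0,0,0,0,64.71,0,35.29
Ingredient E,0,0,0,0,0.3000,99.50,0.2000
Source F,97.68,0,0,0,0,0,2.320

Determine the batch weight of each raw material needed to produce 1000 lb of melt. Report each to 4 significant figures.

Mid-chain values are displayed, rounded to four significant digits, when written out. All arithmetic holds exact precision at all times — every reported number sees exactly one rounding — derived quantities are carried using the weight values for 1000 lb of glass at exact precision (the six compositions, net glass mass, the totals, yield, ignition loss) as given in the question or the answer.
Oxide-by-oxide targets in 1000 lb melt:
  PbO: 10.11% × 1000 = 101.1 lb
  B2O3: 14.97% × 1000 = 149.7 lb
  ZrO2: 13.66% × 1000 = 136.6 lb
  Na2O: 3.273% × 1000 = 32.73 lb
  Al2O3: 7.296% × 1000 = 72.96 lb
  SiO2: 50.68% × 1000 = 506.8 lb
Sums-versus-targets review with the batch weights as given, under the basis named above (oxide sums agree with the targets net of answer rounding effects):
  PbO: 103.5·0.9768 = 101.1 lb (target 101.1 lb)
  B2O3: 155.2·0.4823 + 134.2·0.5576 = 149.7 lb (target 149.7 lb)
  ZrO2: 203.6·0.6708 = 136.6 lb (target 136.6 lb)
  Na2O: 155.2·0.2109 = 32.73 lb (target 32.73 lb)
  Al2O3: 110.7·0.6471 + 442.2·0.003000 = 72.96 lb (target 72.96 lb)
  SiO2: 203.6·0.3282 + 442.2·0.9950 = 506.8 lb (target 506.8 lb)
The glass-mass cross-check: total batch − LOI = 999.9 lb (the targets, summed, come to 999.9 lb; basis as stated: 1000 lb — deltas are rounding alone).
Batch grand total — Σ batch = 1149 lb; ignition loss, Σ(batch × LOI) = 149.5 lb; yield = glass ÷ total batch = 86.99%.

Batch per 1000 lb melt:
  Raw A: 155.2 lb
  Raw B: 203.6 lb
  Stock C: 134.2 lb
  Stock D: 110.7 lb
  Ingredient E: 442.2 lb
  Source F: 103.5 lb
Total batch = 1149 lb; LOI loss = 149.5 lb; yield = 86.99%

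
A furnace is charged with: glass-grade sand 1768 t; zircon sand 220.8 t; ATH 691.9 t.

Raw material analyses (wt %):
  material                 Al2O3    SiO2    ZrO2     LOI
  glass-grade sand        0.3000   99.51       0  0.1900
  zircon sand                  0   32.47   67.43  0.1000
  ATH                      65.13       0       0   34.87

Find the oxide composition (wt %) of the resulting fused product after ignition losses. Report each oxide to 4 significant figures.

Glass mass = 2436 t (batch 2681 − LOI 244.8).
Composition: Al2O3 18.72%, SiO2 75.17%, ZrO2 6.112%

Values along the way appear with 4-significant-figure rounding in the printout; the whole derivation maintains full float precision at all times; every reported number undergoes a single rounding. All derived quantities (totals, the yield, the three compositions, net glass mass, ignition loss) are computed at exact precision from the batch weights at 2436 t of glass as written in the question or the answer.
What the batch supplies per oxide:
  Al2O3: 1768·0.003000 + 691.9·0.6513 = 455.9 t
  SiO2: 1768·0.9951 + 220.8·0.3247 = 1831 t
  ZrO2: 220.8·0.6743 = 148.9 t
LOI: 1768·0.001900 + 220.8·0.001000 + 691.9·0.3487 = 244.8 t
Net of LOI, the glass mass = 2681 − 244.8 = 2436 t (= the summed oxide contributions)
each wt % is 100 × oxide ÷ glass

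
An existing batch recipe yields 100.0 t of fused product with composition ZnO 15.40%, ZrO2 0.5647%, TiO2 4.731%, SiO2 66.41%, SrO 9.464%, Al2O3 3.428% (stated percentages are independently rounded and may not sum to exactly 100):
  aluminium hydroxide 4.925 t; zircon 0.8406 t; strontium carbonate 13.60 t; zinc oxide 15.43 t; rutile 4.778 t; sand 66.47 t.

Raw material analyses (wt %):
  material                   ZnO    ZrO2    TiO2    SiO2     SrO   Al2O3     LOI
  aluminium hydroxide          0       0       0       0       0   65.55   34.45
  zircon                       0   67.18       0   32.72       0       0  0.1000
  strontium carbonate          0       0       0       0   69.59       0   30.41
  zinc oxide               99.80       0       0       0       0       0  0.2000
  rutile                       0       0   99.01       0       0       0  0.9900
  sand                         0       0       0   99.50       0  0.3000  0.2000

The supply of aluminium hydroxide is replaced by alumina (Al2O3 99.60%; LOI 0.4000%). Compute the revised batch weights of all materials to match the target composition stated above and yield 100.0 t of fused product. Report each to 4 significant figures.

Revised batch per 100.0 t fused product:
  alumina: 3.242 t
  zircon: 0.8406 t
  strontium carbonate: 13.60 t
  zinc oxide: 15.43 t
  rutile: 4.778 t
  sand: 66.47 t
Total batch = 104.4 t; LOI loss = 4.361 t

Values along the way are shown (rounded to 4 significant figures) alongside each step — the working math carries full precision through the solve; a single rounding yields every reported figure; the derived quantities are recomputed in full precision (the totals, glass mass, the six compositions, yield, ignition loss) starting from the weights at 100.0 t of glass as written in problem or answer.
Oxide-by-oxide targets in 100.0 t fused product:
  ZnO: 15.40% × 100.0 = 15.40 t
  ZrO2: 0.5647% × 100.0 = 0.5647 t
  TiO2: 4.731% × 100.0 = 4.731 t
  SiO2: 66.41% × 100.0 = 66.41 t
  SrO: 9.464% × 100.0 = 9.464 t
  Al2O3: 3.428% × 100.0 = 3.428 t
Balance tally, oxide-wise, per the reported batch figures, relative to the basis at hand (sums match the target masses once rounding is allowed for):
  ZnO: 15.43·0.9980 = 15.40 t (target 15.40 t)
  ZrO2: 0.8406·0.6718 = 0.5647 t (target 0.5647 t)
  TiO2: 4.778·0.9901 = 4.731 t (target 4.731 t)
  SiO2: 0.8406·0.3272 + 66.47·0.9950 = 66.41 t (target 66.41 t)
  SrO: 13.60·0.6959 = 9.464 t (target 9.464 t)
  Al2O3: 3.242·0.9960 + 66.47·0.003000 = 3.428 t (target 3.428 t)
Glass mass check: total batch − LOI = 100.0 t (oxide target masses add up to 100.0 t; versus the stated basis of 100.0 t — gaps are rounding artifacts).
Whole-batch sum: Σ batch = 104.4 t; LOI loss = Σ batch·LOI = 4.361 t; yield, glass over the total, = 95.82%.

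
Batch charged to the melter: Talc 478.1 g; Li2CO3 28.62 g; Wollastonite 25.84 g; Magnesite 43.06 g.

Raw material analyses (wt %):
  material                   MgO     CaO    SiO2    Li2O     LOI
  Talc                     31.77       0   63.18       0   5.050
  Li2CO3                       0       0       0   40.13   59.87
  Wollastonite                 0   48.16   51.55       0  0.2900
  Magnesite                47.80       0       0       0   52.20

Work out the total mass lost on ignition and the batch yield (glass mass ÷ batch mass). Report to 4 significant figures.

LOI loss = 63.83 g; glass = 511.8 g; yield = 88.91%

All arithmetic keeps exact precision at each step; mid-chain values appear (rounded to four significant figures) across the worked steps. A single rounding completes every reported figure — all derived quantities are carried in full float precision (ignition loss, the four compositions, glass mass, totals, yield) from the weighed amounts per 511.8 g of glass exactly as shown in the problem or the answer.
Each material's LOI contribution:
  Talc: 478.1 × 0.05050 = 24.14 g
  Li2CO3: 28.62 × 0.5987 = 17.13 g
  Wollastonite: 25.84 × 0.002900 = 0.07494 g
  Magnesite: 43.06 × 0.5220 = 22.48 g
Total LOI = 63.83 g
Glass = batch − LOI = 575.6 − 63.83 = 511.8 g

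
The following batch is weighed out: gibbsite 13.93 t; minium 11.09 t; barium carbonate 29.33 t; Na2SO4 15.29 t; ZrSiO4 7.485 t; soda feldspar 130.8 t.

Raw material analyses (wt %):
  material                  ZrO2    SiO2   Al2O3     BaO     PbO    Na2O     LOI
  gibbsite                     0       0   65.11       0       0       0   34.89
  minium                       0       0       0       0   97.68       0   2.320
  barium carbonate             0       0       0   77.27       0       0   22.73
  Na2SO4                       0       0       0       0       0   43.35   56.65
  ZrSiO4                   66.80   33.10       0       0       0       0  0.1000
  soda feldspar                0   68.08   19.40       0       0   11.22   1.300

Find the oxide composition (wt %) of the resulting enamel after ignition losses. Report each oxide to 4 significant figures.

Values along the way appear rounded to four significant digits as written. Every computation carries exact precision all the way through — each reported figure includes exactly one rounding; derived quantities are computed using the weight values for 185.8 t of glass in full precision (ignition loss, the yield, totals, six oxide percentages, glass mass) as written in either problem or answer.
Delivered oxide masses:
  ZrO2: 7.485·0.6680 = 5.000 t
  SiO2: 7.485·0.3310 + 130.8·0.6808 = 91.53 t
  Al2O3: 13.93·0.6511 + 130.8·0.1940 = 34.45 t
  BaO: 29.33·0.7727 = 22.66 t
  PbO: 11.09·0.9768 = 10.83 t
  Na2O: 15.29·0.4335 + 130.8·0.1122 = 21.30 t
LOI: 13.93·0.3489 + 11.09·0.02320 + 29.33·0.2273 + 15.29·0.5665 + 7.485·0.001000 + 130.8·0.01300 = 22.15 t
batch − LOI leaves glass = 207.9 − 22.15 = 185.8 t (the oxide masses sum to this)
percent by weight: oxide/glass ×100

Glass mass = 185.8 t (batch 207.9 − LOI 22.15).
Composition: ZrO2 2.691%, SiO2 49.27%, Al2O3 18.54%, BaO 12.20%, PbO 5.831%, Na2O 11.47%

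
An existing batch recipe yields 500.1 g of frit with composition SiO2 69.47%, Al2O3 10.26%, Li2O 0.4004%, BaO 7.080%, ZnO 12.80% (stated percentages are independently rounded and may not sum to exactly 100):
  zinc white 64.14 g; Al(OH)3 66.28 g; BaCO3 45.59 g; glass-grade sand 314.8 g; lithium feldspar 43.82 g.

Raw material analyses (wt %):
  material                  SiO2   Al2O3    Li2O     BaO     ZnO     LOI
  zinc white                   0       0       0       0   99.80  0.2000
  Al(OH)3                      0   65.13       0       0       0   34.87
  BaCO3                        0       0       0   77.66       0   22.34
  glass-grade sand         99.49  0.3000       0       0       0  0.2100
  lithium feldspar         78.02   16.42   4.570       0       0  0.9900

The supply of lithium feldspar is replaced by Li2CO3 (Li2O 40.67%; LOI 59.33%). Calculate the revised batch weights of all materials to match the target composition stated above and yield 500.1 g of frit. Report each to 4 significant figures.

Revised batch per 500.1 g frit:
  zinc white: 64.14 g
  Al(OH)3: 77.17 g
  BaCO3: 45.59 g
  glass-grade sand: 349.2 g
  Li2CO3: 4.924 g
Total batch = 541.0 g; LOI loss = 40.88 g

The whole derivation runs at full float precision at each step — the intermediate values appear, rounded to 4 significant figures, across the worked steps — every reported result carries a single rounding. Derived quantities, which include ignition loss, the yield, glass mass, the totals, five oxide percentages, are rebuilt in full precision, precisely as stated by either problem or answer, from the batch weights at 500.1 g of glass.
The oxide mass targets at 500.1 g frit:
  SiO2: 69.47% × 500.1 = 347.4 g
  Al2O3: 10.26% × 500.1 = 51.31 g
  Li2O: 0.4004% × 500.1 = 2.002 g
  BaO: 7.080% × 500.1 = 35.41 g
  ZnO: 12.80% × 500.1 = 64.01 g
Mass-balance tally per oxide applying the batch weights above, for the quoted basis mass (every target is met by its sum exact up to rounding of places):
  SiO2: 349.2·0.9949 = 347.4 g (target 347.4 g)
  Al2O3: 77.17·0.6513 + 349.2·0.003000 = 51.31 g (target 51.31 g)
  Li2O: 4.924·0.4067 = 2.003 g (target 2.002 g)
  BaO: 45.59·0.7766 = 35.41 g (target 35.41 g)
  ZnO: 64.14·0.9980 = 64.01 g (target 64.01 g)
Consistency of the glass mass: whole batch net of LOI = 500.1 g (oxide target masses add up to 500.2 g; stated basis 500.1 g — gaps are rounding artifacts).
Batch grand total — Σ batch = 541.0 g; the LOI term Σ batch·LOI equals 40.88 g; yield: glass divided by total = 92.44%.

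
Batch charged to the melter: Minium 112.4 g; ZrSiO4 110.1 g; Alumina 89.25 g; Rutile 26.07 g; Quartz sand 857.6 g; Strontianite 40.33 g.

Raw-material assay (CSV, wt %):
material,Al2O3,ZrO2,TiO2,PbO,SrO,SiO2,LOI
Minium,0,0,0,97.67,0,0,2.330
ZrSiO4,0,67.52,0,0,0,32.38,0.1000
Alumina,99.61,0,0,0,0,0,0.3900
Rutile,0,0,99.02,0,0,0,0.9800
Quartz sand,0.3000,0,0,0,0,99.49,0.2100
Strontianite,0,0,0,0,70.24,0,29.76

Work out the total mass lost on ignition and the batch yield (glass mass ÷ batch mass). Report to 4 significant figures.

All internal work holds full precision at all times. In-progress results are shown rounded to four significant figures on the page. Every reported number includes exactly one rounding — all derived quantities, which include glass mass, the totals, yield, ignition loss, the six compositions, are rebuilt at exact precision, as they appear in question or answer, from the batch weights for 1219 g of glass.
Per-material ignition loss:
  Minium: 112.4 × 0.02330 = 2.619 g
  ZrSiO4: 110.1 × 0.001000 = 0.1101 g
  Alumina: 89.25 × 0.003900 = 0.3481 g
  Rutile: 26.07 × 0.009800 = 0.2555 g
  Quartz sand: 857.6 × 0.002100 = 1.801 g
  Strontianite: 40.33 × 0.2976 = 12.00 g
Total LOI = 17.14 g
Glass = batch − LOI = 1236 − 17.14 = 1219 g

LOI loss = 17.14 g; glass = 1219 g; yield = 98.61%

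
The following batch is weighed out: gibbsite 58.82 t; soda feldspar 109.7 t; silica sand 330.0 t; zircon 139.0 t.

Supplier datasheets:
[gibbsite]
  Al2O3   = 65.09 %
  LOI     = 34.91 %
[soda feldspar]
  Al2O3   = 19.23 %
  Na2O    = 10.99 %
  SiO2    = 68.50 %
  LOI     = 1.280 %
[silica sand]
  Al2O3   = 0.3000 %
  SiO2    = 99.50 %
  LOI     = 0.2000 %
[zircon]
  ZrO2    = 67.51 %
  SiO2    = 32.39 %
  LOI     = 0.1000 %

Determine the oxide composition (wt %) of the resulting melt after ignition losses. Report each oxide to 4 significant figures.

Rounding to four significant figures governs every mid-chain value as printed. All arithmetic holds full float precision in every operation. Each reported value takes a single rounding; all derived quantities are re-derived starting from the weights on 614.8 t of glass at exact precision (the four compositions, yield, LOI, totals, net glass mass), precisely as stated by either problem or answer.
Oxide-by-oxide delivered mass:
  Al2O3: 58.82·0.6509 + 109.7·0.1923 + 330.0·0.003000 = 60.37 t
  Na2O: 109.7·0.1099 = 12.06 t
  ZrO2: 139.0·0.6751 = 93.84 t
  SiO2: 109.7·0.6850 + 330.0·0.9950 + 139.0·0.3239 = 448.5 t
LOI: 58.82·0.3491 + 109.7·0.01280 + 330.0·0.002000 + 139.0·0.001000 = 22.74 t
Glass = total batch minus LOI = 637.5 − 22.74 = 614.8 t (matching Σ of the oxides)
wt % = 100 × oxide mass / glass mass

Glass mass = 614.8 t (batch 637.5 − LOI 22.74).
Composition: Al2O3 9.820%, Na2O 1.961%, ZrO2 15.26%, SiO2 72.96%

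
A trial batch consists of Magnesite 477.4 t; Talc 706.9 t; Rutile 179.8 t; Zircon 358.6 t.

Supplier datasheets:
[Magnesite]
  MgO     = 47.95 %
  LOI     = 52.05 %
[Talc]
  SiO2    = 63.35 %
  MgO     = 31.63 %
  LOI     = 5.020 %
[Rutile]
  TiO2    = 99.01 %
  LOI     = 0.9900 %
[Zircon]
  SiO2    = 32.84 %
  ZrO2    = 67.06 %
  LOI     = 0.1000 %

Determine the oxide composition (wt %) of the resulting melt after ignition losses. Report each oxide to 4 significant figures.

Each numeric step keeps full float precision through the solve. Values along the way are shown rounded to four significant figures in the working — each reported figure receives exactly one rounding; all derived quantities are rebuilt at full precision (yield, the totals, glass mass, LOI, four oxide percentages) using the weight values on 1437 t of glass, as given in problem or answer.
Delivered oxide masses:
  SiO2: 706.9·0.6335 + 358.6·0.3284 = 565.6 t
  ZrO2: 358.6·0.6706 = 240.5 t
  TiO2: 179.8·0.9901 = 178.0 t
  MgO: 477.4·0.4795 + 706.9·0.3163 = 452.5 t
LOI: 477.4·0.5205 + 706.9·0.05020 + 179.8·0.009900 + 358.6·0.001000 = 286.1 t
batch − LOI leaves glass = 1723 − 286.1 = 1437 t (the oxide masses sum to this)
wt % = oxide mass / glass mass × 100

Glass mass = 1437 t (batch 1723 − LOI 286.1).
Composition: SiO2 39.37%, ZrO2 16.74%, TiO2 12.39%, MgO 31.50%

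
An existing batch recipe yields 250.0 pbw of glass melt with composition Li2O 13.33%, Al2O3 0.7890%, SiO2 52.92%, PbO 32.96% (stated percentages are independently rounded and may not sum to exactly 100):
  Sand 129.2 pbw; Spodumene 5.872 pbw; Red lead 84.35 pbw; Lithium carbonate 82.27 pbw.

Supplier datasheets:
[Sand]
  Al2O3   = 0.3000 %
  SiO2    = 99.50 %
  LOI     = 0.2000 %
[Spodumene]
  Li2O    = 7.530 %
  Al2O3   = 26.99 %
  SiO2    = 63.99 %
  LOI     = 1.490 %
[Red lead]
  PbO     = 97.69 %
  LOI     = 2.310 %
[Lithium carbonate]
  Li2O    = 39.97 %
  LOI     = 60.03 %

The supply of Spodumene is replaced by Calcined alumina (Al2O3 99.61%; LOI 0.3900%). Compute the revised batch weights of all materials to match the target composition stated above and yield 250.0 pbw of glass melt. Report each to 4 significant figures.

Revised batch per 250.0 pbw glass melt:
  Sand: 133.0 pbw
  Calcined alumina: 1.580 pbw
  Red lead: 84.35 pbw
  Lithium carbonate: 83.38 pbw
Total batch = 302.3 pbw; LOI loss = 52.27 pbw

Values along the way appear (rounded to four significant figures) in the printout — each numeric step maintains full float precision all the way through — every reported result includes exactly one rounding; all derived quantities are carried from the weighed amounts for 250.0 pbw of glass in exact precision (the four compositions, glass mass, the totals, yield, LOI) as given in the problem or the answer.
The oxide mass targets at 250.0 pbw glass melt:
  Li2O: 13.33% × 250.0 = 33.33 pbw
  Al2O3: 0.7890% × 250.0 = 1.972 pbw
  SiO2: 52.92% × 250.0 = 132.3 pbw
  PbO: 32.96% × 250.0 = 82.40 pbw
Oxide-by-oxide audit with the batch weights as given, on the stated basis (every target is met by its sum up to rounding of the answer):
  Li2O: 83.38·0.3997 = 33.33 pbw (target 33.33 pbw)
  Al2O3: 133.0·0.003000 + 1.580·0.9961 = 1.973 pbw (target 1.972 pbw)
  SiO2: 133.0·0.9950 = 132.3 pbw (target 132.3 pbw)
  PbO: 84.35·0.9769 = 82.40 pbw (target 82.40 pbw)
Auditing the glass mass value: the batch minus its LOI: 250.0 pbw (summing oxide targets gives 250.0 pbw; stated basis 250.0 pbw — any gap is answer rounding).
Total batch = Σ batch = 302.3 pbw; LOI loss = Σ batch·LOI = 52.27 pbw; glass ÷ batch gives a yield of 82.71%.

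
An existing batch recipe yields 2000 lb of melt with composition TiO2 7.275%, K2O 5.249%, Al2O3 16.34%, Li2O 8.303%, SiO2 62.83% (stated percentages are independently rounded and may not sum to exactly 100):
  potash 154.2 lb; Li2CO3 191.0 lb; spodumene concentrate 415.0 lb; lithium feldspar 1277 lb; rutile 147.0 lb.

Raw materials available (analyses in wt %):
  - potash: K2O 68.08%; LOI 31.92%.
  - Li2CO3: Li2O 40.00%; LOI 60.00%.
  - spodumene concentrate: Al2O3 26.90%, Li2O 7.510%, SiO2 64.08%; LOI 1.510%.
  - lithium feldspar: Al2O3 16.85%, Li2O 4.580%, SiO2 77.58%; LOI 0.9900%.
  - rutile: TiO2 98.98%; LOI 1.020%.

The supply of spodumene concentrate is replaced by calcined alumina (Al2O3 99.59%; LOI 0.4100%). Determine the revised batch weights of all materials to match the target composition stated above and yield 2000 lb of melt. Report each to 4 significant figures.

Revised batch per 2000 lb melt:
  potash: 154.2 lb
  Li2CO3: 229.7 lb
  calcined alumina: 54.09 lb
  lithium feldspar: 1620 lb
  rutile: 147.0 lb
Total batch = 2205 lb; LOI loss = 204.8 lb

Exact precision is maintained in every operation; the intermediate values are printed rounded off to 4 significant figures across the worked steps; each reported result takes a single rounding. Derived quantities, including net glass mass, the five compositions, LOI, yield, the totals, are carried using the weight values on 2000 lb of glass at full float precision exactly as printed in problem or answer.
Target oxide masses per 2000 lb melt:
  TiO2: 7.275% × 2000 = 145.5 lb
  K2O: 5.249% × 2000 = 105.0 lb
  Al2O3: 16.34% × 2000 = 326.8 lb
  Li2O: 8.303% × 2000 = 166.1 lb
  SiO2: 62.83% × 2000 = 1257 lb
Mass-balance tally per oxide per the reported batch figures, for the quoted basis mass (every target is met by its sum net of answer rounding effects):
  TiO2: 147.0·0.9898 = 145.5 lb (target 145.5 lb)
  K2O: 154.2·0.6808 = 105.0 lb (target 105.0 lb)
  Al2O3: 54.09·0.9959 + 1620·0.1685 = 326.8 lb (target 326.8 lb)
  Li2O: 229.7·0.4000 + 1620·0.04580 = 166.1 lb (target 166.1 lb)
  SiO2: 1620·0.7758 = 1257 lb (target 1257 lb)
Glass-mass closure: net batch after ignition = 2000 lb (oxide target masses add up to 2000 lb; versus the stated basis of 2000 lb — gaps are rounding artifacts).
Whole-batch sum: Σ batch = 2205 lb; the LOI term Σ batch·LOI equals 204.8 lb; glass ÷ batch gives a yield of 90.71%.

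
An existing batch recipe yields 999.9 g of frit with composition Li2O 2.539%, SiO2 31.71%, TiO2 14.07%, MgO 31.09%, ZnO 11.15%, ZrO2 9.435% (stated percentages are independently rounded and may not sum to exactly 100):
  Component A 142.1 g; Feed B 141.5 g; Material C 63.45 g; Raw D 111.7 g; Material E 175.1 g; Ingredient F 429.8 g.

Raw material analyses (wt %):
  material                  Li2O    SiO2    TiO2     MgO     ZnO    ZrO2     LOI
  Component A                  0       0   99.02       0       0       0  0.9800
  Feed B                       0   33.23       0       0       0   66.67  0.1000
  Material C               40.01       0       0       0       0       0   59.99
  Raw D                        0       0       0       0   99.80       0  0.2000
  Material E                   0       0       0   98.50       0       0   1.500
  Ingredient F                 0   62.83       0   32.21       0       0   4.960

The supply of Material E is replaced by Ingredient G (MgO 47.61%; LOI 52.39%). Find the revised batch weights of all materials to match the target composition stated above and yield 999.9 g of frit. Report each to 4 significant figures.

Revised batch per 999.9 g frit:
  Component A: 142.1 g
  Feed B: 141.5 g
  Material C: 63.45 g
  Raw D: 111.7 g
  Ingredient G: 362.2 g
  Ingredient F: 429.8 g
Total batch = 1251 g; LOI loss = 250.9 g

The working math keeps full precision at all times. Intermediates are displayed with 4-significant-figure rounding as written. Each reported result is rounded exactly once. All derived quantities (glass mass, ignition loss, six oxide percentages, the yield, totals) are carried starting from the weights at 999.9 g of glass at exact precision as given in the question or the answer.
Target oxide masses per 999.9 g frit:
  Li2O: 2.539% × 999.9 = 25.39 g
  SiO2: 31.71% × 999.9 = 317.1 g
  TiO2: 14.07% × 999.9 = 140.7 g
  MgO: 31.09% × 999.9 = 310.9 g
  ZnO: 11.15% × 999.9 = 111.5 g
  ZrO2: 9.435% × 999.9 = 94.34 g
Oxide-by-oxide audit per the reported batch figures, versus the basis set out (every target is met by its sum modulo rounding of the values):
  Li2O: 63.45·0.4001 = 25.39 g (target 25.39 g)
  SiO2: 141.5·0.3323 + 429.8·0.6283 = 317.1 g (target 317.1 g)
  TiO2: 142.1·0.9902 = 140.7 g (target 140.7 g)
  MgO: 362.2·0.4761 + 429.8·0.3221 = 310.9 g (target 310.9 g)
  ZnO: 111.7·0.9980 = 111.5 g (target 111.5 g)
  ZrO2: 141.5·0.6667 = 94.34 g (target 94.34 g)
Auditing the glass mass value: batch total minus LOI = 999.9 g (the Σ of target masses is 999.8 g; against the stated basis, 999.9 g — a pure rounding effect).
Adding the batch up: Σ batch = 1251 g; ignition loss, Σ(batch × LOI) = 250.9 g; as yield: glass ÷ batch → 79.94%.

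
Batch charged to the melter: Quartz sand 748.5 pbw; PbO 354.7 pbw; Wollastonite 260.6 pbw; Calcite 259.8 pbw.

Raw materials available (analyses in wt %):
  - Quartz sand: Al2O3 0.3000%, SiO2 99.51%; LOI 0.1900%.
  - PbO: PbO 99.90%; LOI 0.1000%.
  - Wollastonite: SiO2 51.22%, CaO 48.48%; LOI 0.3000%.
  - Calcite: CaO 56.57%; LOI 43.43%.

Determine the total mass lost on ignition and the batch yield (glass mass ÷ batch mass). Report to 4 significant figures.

In-progress results appear rounded to 4 significant digits in the working. Each numeric step keeps full precision at all times; every reported result takes a single rounding. All derived quantities are rebuilt from the batch weights at 1508 pbw of glass in full float precision (the yield, totals, glass mass, the four compositions, ignition loss) exactly as shown in the problem or answer text.
Material-by-material LOI:
  Quartz sand: 748.5 × 0.001900 = 1.422 pbw
  PbO: 354.7 × 0.001000 = 0.3547 pbw
  Wollastonite: 260.6 × 0.003000 = 0.7818 pbw
  Calcite: 259.8 × 0.4343 = 112.8 pbw
Total LOI = 115.4 pbw
Glass = batch − LOI = 1624 − 115.4 = 1508 pbw

LOI loss = 115.4 pbw; glass = 1508 pbw; yield = 92.89%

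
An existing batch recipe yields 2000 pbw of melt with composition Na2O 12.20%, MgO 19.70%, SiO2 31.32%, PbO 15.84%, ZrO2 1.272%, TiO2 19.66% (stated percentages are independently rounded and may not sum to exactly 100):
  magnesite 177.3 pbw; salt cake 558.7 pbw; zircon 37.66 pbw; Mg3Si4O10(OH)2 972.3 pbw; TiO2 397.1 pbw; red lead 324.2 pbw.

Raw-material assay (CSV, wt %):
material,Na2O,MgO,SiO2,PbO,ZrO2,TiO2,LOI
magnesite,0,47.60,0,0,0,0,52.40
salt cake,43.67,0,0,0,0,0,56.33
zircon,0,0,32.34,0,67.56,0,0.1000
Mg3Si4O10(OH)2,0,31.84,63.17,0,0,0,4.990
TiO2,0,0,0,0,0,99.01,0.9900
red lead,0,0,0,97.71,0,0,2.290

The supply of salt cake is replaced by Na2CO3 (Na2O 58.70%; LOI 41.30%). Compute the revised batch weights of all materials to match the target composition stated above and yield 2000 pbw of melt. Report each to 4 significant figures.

Each numeric step maintains full float precision in every operation; in-progress results are printed, with 4-significant-figure rounding, as written; each reported figure is rounded only once — all derived quantities are computed in full float precision (totals, LOI, six oxide percentages, the yield, net glass mass) from the batch weights on 2000 pbw of glass, as set out in either problem or answer.
Per-oxide target masses for 2000 pbw melt:
  Na2O: 12.20% × 2000 = 244.0 pbw
  MgO: 19.70% × 2000 = 394.0 pbw
  SiO2: 31.32% × 2000 = 626.4 pbw
  PbO: 15.84% × 2000 = 316.8 pbw
  ZrO2: 1.272% × 2000 = 25.44 pbw
  TiO2: 19.66% × 2000 = 393.2 pbw
Mass-balance tally per oxide applying the batch weights above, for the quoted basis mass (each sum matches its target mass modulo rounding of the values):
  Na2O: 415.7·0.5870 = 244.0 pbw (target 244.0 pbw)
  MgO: 177.3·0.4760 + 972.3·0.3184 = 394.0 pbw (target 394.0 pbw)
  SiO2: 37.66·0.3234 + 972.3·0.6317 = 626.4 pbw (target 626.4 pbw)
  PbO: 324.2·0.9771 = 316.8 pbw (target 316.8 pbw)
  ZrO2: 37.66·0.6756 = 25.44 pbw (target 25.44 pbw)
  TiO2: 397.1·0.9901 = 393.2 pbw (target 393.2 pbw)
Consistency of the glass mass: batch total minus LOI = 2000 pbw (the targets, summed, come to 2000 pbw; the stated basis being 2000 pbw — differing by rounding only).
Batch grand total — Σ batch = 2324 pbw; LOI loss = Σ batch·LOI = 324.5 pbw; yield = glass ÷ total batch = 86.04%.

Revised batch per 2000 pbw melt:
  magnesite: 177.3 pbw
  Na2CO3: 415.7 pbw
  zircon: 37.66 pbw
  Mg3Si4O10(OH)2: 972.3 pbw
  TiO2: 397.1 pbw
  red lead: 324.2 pbw
Total batch = 2324 pbw; LOI loss = 324.5 pbw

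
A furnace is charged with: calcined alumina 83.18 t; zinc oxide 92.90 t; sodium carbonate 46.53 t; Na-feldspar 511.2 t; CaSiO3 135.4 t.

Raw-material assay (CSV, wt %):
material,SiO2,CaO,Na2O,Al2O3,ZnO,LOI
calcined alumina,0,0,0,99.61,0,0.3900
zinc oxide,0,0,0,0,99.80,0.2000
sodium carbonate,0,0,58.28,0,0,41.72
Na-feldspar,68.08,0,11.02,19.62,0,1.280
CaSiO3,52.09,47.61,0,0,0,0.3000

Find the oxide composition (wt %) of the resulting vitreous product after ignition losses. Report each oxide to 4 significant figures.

Every computation carries exact precision in all steps; intermediates are displayed, rounded to 4 significant digits, in the working; every reported result is rounded exactly once — the derived quantities (the five compositions, ignition loss, the totals, glass mass, yield) are carried using the weight values at 842.3 t of glass at full precision, exactly as shown in the question or the answer.
Oxide-by-oxide delivered mass:
  SiO2: 511.2·0.6808 + 135.4·0.5209 = 418.6 t
  CaO: 135.4·0.4761 = 64.46 t
  Na2O: 46.53·0.5828 + 511.2·0.1102 = 83.45 t
  Al2O3: 83.18·0.9961 + 511.2·0.1962 = 183.2 t
  ZnO: 92.90·0.9980 = 92.71 t
LOI: 83.18·0.003900 + 92.90·0.002000 + 46.53·0.4172 + 511.2·0.01280 + 135.4·0.003000 = 26.87 t
Glass = total batch minus LOI = 869.2 − 26.87 = 842.3 t (equal to the oxide-mass sum)
wt % = oxide mass / glass mass × 100

Glass mass = 842.3 t (batch 869.2 − LOI 26.87).
Composition: SiO2 49.69%, CaO 7.653%, Na2O 9.907%, Al2O3 21.74%, ZnO 11.01%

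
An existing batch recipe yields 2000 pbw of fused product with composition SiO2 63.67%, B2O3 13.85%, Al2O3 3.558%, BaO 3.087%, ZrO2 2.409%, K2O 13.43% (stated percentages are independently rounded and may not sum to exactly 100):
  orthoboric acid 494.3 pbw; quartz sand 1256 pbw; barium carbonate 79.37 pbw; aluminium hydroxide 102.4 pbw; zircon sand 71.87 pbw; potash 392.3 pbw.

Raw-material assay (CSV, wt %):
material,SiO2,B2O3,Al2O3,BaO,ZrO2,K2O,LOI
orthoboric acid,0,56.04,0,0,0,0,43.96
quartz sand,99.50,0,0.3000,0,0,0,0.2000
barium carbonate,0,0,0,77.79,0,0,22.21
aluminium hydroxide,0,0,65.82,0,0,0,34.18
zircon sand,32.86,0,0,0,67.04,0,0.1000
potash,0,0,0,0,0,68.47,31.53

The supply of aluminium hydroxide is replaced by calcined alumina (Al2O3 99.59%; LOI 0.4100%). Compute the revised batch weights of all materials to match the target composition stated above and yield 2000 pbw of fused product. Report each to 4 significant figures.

Revised batch per 2000 pbw fused product:
  orthoboric acid: 494.3 pbw
  quartz sand: 1256 pbw
  barium carbonate: 79.37 pbw
  calcined alumina: 67.67 pbw
  zircon sand: 71.87 pbw
  potash: 392.3 pbw
Total batch = 2362 pbw; LOI loss = 361.5 pbw

Intermediates are shown (rounded to 4 significant digits) in the working — each numeric step keeps exact precision from first step to last — every reported figure sees exactly one rounding; all derived quantities, which include totals, the six compositions, yield, ignition loss, glass mass, are re-derived in full float precision, exactly as shown in the problem or answer text, starting from the weights per 2000 pbw of glass.
Target oxide masses per 2000 pbw fused product:
  SiO2: 63.67% × 2000 = 1273 pbw
  B2O3: 13.85% × 2000 = 277.0 pbw
  Al2O3: 3.558% × 2000 = 71.16 pbw
  BaO: 3.087% × 2000 = 61.74 pbw
  ZrO2: 2.409% × 2000 = 48.18 pbw
  K2O: 13.43% × 2000 = 268.6 pbw
Sums-versus-targets review working from each reported weight, relative to the basis at hand (oxide sums agree with the targets once rounding is allowed for):
  SiO2: 1256·0.9950 + 71.87·0.3286 = 1273 pbw (target 1273 pbw)
  B2O3: 494.3·0.5604 = 277.0 pbw (target 277.0 pbw)
  Al2O3: 1256·0.003000 + 67.67·0.9959 = 71.16 pbw (target 71.16 pbw)
  BaO: 79.37·0.7779 = 61.74 pbw (target 61.74 pbw)
  ZrO2: 71.87·0.6704 = 48.18 pbw (target 48.18 pbw)
  K2O: 392.3·0.6847 = 268.6 pbw (target 268.6 pbw)
Glass-mass closure: batch Σ − ignition loss = 2000 pbw (the targets, summed, come to 2000 pbw; basis as stated: 2000 pbw — deltas are rounding alone).
Batch total: Σ batch = 2362 pbw; the LOI term Σ batch·LOI equals 361.5 pbw; yield = glass ÷ total batch = 84.69%.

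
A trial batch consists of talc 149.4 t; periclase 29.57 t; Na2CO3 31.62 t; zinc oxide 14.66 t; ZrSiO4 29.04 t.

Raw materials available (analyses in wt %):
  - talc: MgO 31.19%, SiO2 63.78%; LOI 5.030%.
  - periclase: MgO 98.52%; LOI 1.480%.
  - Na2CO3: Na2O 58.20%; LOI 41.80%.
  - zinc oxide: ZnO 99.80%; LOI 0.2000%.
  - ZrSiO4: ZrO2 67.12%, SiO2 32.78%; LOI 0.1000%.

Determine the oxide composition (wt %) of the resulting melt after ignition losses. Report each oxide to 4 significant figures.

Glass mass = 233.1 t (batch 254.3 − LOI 21.23).
Composition: ZrO2 8.363%, MgO 32.49%, SiO2 44.97%, Na2O 7.896%, ZnO 6.278%

Mid-chain values appear, rounded to 4 significant figures, as written. The whole derivation runs at exact precision at every stage. Each reported value is rounded only once; the derived quantities (net glass mass, the five compositions, yield, totals, LOI) are computed in full precision from the batch weights for 233.1 t of glass as written in problem or answer.
Mass of each oxide from the mix:
  ZrO2: 29.04·0.6712 = 19.49 t
  MgO: 149.4·0.3119 + 29.57·0.9852 = 75.73 t
  SiO2: 149.4·0.6378 + 29.04·0.3278 = 104.8 t
  Na2O: 31.62·0.5820 = 18.40 t
  ZnO: 14.66·0.9980 = 14.63 t
LOI: 149.4·0.05030 + 29.57·0.01480 + 31.62·0.4180 + 14.66·0.002000 + 29.04·0.001000 = 21.23 t
batch − LOI leaves glass = 254.3 − 21.23 = 233.1 t (the oxide masses sum to this)
each wt % is 100 × oxide ÷ glass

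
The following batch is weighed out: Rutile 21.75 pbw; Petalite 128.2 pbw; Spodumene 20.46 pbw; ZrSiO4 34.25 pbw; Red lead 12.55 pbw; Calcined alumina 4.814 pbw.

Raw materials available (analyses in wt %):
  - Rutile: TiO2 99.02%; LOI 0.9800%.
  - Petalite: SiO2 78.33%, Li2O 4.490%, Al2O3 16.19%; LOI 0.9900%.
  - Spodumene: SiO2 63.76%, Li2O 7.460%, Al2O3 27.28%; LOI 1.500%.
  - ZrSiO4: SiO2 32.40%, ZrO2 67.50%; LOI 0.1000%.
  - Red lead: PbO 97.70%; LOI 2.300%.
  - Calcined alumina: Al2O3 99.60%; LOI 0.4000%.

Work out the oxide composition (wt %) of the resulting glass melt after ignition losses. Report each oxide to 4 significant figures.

Glass mass = 219.9 pbw (batch 222.0 − LOI 2.131).
Composition: SiO2 56.65%, Li2O 3.312%, ZrO2 10.51%, TiO2 9.794%, PbO 5.576%, Al2O3 14.16%

The intermediate values are shown, rounded to four significant figures, across the worked steps. The working math maintains full float precision through every step — a single rounding yields every reported value; the derived quantities (totals, ignition loss, net glass mass, six oxide percentages, the yield) are re-derived at full precision from the batch weights for 219.9 pbw of glass exactly as shown in problem or answer.
What the batch supplies per oxide:
  SiO2: 128.2·0.7833 + 20.46·0.6376 + 34.25·0.3240 = 124.6 pbw
  Li2O: 128.2·0.04490 + 20.46·0.07460 = 7.282 pbw
  ZrO2: 34.25·0.6750 = 23.12 pbw
  TiO2: 21.75·0.9902 = 21.54 pbw
  PbO: 12.55·0.9770 = 12.26 pbw
  Al2O3: 128.2·0.1619 + 20.46·0.2728 + 4.814·0.9960 = 31.13 pbw
LOI: 21.75·0.009800 + 128.2·0.009900 + 20.46·0.01500 + 34.25·0.001000 + 12.55·0.02300 + 4.814·0.004000 = 2.131 pbw
batch − LOI leaves glass = 222.0 − 2.131 = 219.9 pbw (the oxide masses sum to this)
wt %: oxide over glass, times 100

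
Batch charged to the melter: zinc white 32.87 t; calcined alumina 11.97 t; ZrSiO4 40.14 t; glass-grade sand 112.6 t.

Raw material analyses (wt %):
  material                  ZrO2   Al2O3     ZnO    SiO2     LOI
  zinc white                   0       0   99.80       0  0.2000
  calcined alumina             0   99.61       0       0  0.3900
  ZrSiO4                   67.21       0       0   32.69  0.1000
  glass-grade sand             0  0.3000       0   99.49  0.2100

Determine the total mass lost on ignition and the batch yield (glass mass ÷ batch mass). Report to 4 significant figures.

LOI loss = 0.3890 t; glass = 197.2 t; yield = 99.80%

Values along the way are shown (rounded to four significant figures) alongside each step — the working math keeps full precision at all times. Each reported result includes exactly one rounding. Derived quantities, including the totals, yield, the four compositions, ignition loss, net glass mass, are carried starting from the weights per 197.2 t of glass in full float precision, exactly as shown in the question or the answer.
Ignition loss by material:
  zinc white: 32.87 × 0.002000 = 0.06574 t
  calcined alumina: 11.97 × 0.003900 = 0.04668 t
  ZrSiO4: 40.14 × 0.001000 = 0.04014 t
  glass-grade sand: 112.6 × 0.002100 = 0.2365 t
Total LOI = 0.3890 t
Glass = batch − LOI = 197.6 − 0.3890 = 197.2 t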